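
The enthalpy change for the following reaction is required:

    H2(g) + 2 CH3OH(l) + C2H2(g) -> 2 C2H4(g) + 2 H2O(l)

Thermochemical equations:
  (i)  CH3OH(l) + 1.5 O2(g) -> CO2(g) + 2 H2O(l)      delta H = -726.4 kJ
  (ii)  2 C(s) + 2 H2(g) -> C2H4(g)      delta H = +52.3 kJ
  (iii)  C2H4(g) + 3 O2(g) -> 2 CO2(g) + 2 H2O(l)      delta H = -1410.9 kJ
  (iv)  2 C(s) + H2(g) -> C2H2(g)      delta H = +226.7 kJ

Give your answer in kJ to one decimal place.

(i) × 2 (×2 to match 2 CH3OH(l) in the target): (2)·(-726.4) = -1452.8 kJ
(ii) as written: +52.3 kJ
(iii) reversed: +1410.9 kJ
(iv) reversed (reverse to put C2H2(g) on the reactant side): -226.7 kJ
delta H = (-1452.8) + (+52.3) + (+1410.9) + (-226.7) = -216.3 kJ

delta H = -216.3 kJ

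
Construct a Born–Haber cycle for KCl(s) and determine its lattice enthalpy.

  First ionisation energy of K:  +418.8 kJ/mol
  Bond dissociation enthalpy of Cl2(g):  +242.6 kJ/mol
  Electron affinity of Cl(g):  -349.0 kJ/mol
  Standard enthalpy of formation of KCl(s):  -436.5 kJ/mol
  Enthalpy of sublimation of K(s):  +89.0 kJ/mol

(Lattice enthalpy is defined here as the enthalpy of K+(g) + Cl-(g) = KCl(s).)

U = -716.6 kJ/mol

ΔHf° = 1·ΔHsub + 1·(ΣIE) + 1/2·D(Cl2) + 1·EA + U
-436.5 = 1·(+89.0) + 1·(+418.8) + 1/2·(+242.6) + 1·(-349.0) + U
U = -436.5 − (+280.1) = -716.6 kJ/mol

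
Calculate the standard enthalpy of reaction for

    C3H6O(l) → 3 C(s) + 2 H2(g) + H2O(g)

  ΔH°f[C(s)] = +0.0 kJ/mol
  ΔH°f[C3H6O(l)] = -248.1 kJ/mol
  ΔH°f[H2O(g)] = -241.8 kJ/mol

Products: 3·(+0.0) + 2·(+0.0) + 1·(-241.8) = -241.8
Reactants: 1·(-248.1) = -248.1
ΔH° = (-241.8) − (-248.1) = 6.3 kJ/mol

ΔH° = 6.3 kJ/mol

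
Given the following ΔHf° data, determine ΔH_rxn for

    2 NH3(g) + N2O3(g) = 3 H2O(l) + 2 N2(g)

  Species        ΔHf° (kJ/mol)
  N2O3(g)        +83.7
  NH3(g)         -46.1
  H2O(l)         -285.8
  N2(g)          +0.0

ΔH_rxn = -848.9 kJ/mol

Products: 3·(-285.8) + 2·(+0.0) = -857.4
Reactants: 2·(-46.1) + 1·(+83.7) = -8.5
ΔH_rxn = (-857.4) − (-8.5) = -848.9 kJ/mol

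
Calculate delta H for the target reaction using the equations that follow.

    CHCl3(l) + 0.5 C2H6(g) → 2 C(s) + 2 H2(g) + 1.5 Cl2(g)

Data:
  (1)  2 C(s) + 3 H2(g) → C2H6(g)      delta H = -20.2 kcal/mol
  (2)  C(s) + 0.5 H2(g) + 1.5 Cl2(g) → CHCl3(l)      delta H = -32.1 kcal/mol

delta H = 42.2 kcal/mol

(1) reversed and × 1/2: (-1/2)·(-20.2) = +10.1 kcal/mol
(2) reversed: +32.1 kcal/mol
delta H = (-1/2)·(-20.2) + (-1)·(-32.1) = 42.2 kcal/mol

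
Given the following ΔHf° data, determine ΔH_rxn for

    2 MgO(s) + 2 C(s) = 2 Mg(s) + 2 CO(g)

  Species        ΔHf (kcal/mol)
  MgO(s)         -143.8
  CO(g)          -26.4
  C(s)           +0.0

ΔH_rxn = 234.8 kcal/mol

Products: 2·(+0.0) + 2·(-26.4) = -52.8
Reactants: 2·(-143.8) + 2·(+0.0) = -287.6
ΔH_rxn = (-52.8) − (-287.6) = 234.8 kcal/mol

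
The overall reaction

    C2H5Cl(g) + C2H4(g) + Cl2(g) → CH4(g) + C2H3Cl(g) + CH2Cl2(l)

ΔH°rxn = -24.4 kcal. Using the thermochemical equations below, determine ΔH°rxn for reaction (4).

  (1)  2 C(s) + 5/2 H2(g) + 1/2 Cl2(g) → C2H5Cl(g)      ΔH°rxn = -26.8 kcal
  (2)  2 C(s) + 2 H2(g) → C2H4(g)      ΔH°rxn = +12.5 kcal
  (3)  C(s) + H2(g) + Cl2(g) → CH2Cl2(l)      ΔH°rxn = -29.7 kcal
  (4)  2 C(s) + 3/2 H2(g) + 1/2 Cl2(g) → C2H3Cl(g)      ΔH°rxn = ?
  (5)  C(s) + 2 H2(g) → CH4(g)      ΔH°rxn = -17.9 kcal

ΔH°rxn = 8.9 kcal

(1) reversed (reverse to put C2H5Cl(g) on the reactant side): +26.8 kcal
(2) reversed (C2H4(g) must end up as a reactant): -12.5 kcal
(3) as written (CH2Cl2(l) already on the product side): -29.7 kcal
(4) as written (C2H3Cl(g) already on the product side): contributes x
(5) as written (CH4(g) already on the product side): -17.9 kcal
-24.4 = (+26.8) + (-12.5) + (-29.7) + (-17.9) + x
x = (-24.4 − (-33.3)) / (1) = 8.9 kcal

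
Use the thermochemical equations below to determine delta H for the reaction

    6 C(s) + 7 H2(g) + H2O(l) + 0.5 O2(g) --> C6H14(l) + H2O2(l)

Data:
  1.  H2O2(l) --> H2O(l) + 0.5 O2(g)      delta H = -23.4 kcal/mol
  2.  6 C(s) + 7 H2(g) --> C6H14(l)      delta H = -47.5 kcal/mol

delta H = -24.1 kcal/mol

eq. 1 reversed (reverse to put H2O2(l) on the product side): +23.4 kcal/mol
eq. 2 as written (C6H14(l) already on the product side): -47.5 kcal/mol
delta H = (-1)·(-23.4) + (1)·(-47.5) = -24.1 kcal/mol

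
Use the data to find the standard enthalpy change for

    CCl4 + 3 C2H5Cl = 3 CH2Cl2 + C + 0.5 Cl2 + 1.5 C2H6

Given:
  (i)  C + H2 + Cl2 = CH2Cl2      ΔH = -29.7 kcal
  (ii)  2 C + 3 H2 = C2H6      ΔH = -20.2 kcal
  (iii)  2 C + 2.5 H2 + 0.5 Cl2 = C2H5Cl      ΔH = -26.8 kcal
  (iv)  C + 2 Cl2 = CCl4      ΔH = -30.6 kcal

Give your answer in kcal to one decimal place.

ΔH = -8.4 kcal

(i) × 3 (×3 to match 3 CH2Cl2 in the target): (3)·(-29.7) = -89.1 kcal
(ii) × 3/2 (scale by 3/2 for the 3/2 C2H6): (3/2)·(-20.2) = -30.3 kcal
(iii) reversed and × 3 (C2H5Cl must end up as a reactant; ×3 to match 3 C2H5Cl in the target): (-3)·(-26.8) = +80.4 kcal
(iv) reversed (CCl4 must end up as a reactant): +30.6 kcal
ΔH = (3)·(-29.7) + (3/2)·(-20.2) + (-3)·(-26.8) + (-1)·(-30.6) = -8.4 kcal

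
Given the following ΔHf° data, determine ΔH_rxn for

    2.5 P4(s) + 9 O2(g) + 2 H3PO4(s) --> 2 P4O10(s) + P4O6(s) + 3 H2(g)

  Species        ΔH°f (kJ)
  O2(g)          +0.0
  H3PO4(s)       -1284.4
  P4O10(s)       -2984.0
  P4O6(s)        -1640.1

ΔH°rxn = Σ nΔHf°(products) − Σ nΔHf°(reactants).
Products: 2·(-2984.0) + 1·(-1640.1) + 3·(+0.0) = -7608.1
Reactants: 5/2·(+0.0) + 9·(+0.0) + 2·(-1284.4) = -2568.8
ΔH_rxn = (-7608.1) − (-2568.8) = -5039.3 kJ

ΔH_rxn = -5039.3 kJ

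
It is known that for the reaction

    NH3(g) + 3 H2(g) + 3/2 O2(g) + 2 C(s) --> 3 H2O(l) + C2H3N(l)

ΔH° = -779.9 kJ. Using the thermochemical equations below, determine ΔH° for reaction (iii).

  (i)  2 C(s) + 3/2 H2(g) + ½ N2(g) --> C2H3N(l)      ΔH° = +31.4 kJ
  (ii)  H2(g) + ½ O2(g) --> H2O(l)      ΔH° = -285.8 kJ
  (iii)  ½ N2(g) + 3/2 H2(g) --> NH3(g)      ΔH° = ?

(i) as written (C2H3N(l) already on the product side): +31.4 kJ
(ii) × 3 (scale by 3 for the 3 H2O(l)): (3)·(-285.8) = -857.4 kJ
(iii) reversed (NH3(g) must end up as a reactant): contributes −x
-779.9 = (+31.4) + (-857.4) − x
x = (-779.9 − (-826.0)) / (-1) = -46.1 kJ

ΔH° = -46.1 kJ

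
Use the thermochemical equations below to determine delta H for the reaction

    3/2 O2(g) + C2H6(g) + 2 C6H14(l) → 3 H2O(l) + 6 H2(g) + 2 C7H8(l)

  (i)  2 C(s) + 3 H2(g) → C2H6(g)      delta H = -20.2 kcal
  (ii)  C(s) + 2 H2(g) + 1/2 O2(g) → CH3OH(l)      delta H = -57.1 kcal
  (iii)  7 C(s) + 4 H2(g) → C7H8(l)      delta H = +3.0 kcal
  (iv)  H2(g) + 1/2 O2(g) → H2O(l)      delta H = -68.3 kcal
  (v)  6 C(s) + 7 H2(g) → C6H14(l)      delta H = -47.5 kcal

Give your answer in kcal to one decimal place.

(i) reversed (C2H6(g) must end up as a reactant): +20.2 kcal
(ii): not needed (CH3OH(l) appears nowhere else).
(iii) × 2 (×2 to match 2 C7H8(l) in the target): (2)·(+3.0) = +6.0 kcal
(iv) × 3 (×3 to match 3 H2O(l) in the target): (3)·(-68.3) = -204.9 kcal
(v) reversed and × 2 (reverse to put C6H14(l) on the reactant side; ×2 to match 2 C6H14(l) in the target): (-2)·(-47.5) = +95.0 kcal
delta H = (+20.2) + (+6.0) + (-204.9) + (+95.0) = -83.7 kcal

delta H = -83.7 kcal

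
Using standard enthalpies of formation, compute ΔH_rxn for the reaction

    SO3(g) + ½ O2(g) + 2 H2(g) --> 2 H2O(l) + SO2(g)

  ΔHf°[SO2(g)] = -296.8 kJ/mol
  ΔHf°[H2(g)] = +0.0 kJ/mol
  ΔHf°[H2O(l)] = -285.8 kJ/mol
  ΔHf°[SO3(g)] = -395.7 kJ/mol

Products: 2·(-285.8) + 1·(-296.8) = -868.4
Reactants: 1·(-395.7) + 1/2·(+0.0) + 2·(+0.0) = -395.7
ΔH_rxn = (-868.4) − (-395.7) = -472.7 kJ/mol

ΔH_rxn = -472.7 kJ/mol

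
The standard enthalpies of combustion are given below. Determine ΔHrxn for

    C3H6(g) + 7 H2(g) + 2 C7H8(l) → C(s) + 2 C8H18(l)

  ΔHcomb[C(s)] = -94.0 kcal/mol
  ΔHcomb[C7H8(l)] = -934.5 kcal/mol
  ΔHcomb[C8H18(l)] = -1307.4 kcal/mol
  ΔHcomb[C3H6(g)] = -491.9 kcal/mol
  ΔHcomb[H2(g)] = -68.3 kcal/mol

With combustion enthalpies, reactants minus products:
= [1·(-491.9) + 7·(-68.3) + 2·(-934.5)] − [1·(-94.0) + 2·(-1307.4)]
= -130.2 kcal/mol

ΔHrxn = -130.2 kcal/mol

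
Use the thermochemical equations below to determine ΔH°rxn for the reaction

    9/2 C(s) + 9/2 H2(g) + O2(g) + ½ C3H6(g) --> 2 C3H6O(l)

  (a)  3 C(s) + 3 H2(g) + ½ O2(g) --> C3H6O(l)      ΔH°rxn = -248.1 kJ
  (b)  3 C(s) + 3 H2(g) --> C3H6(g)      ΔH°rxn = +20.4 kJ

ΔH°rxn = -506.4 kJ

(a) × 2 (×2 to match 2 C3H6O(l) in the target): (2)·(-248.1) = -496.2 kJ
(b) reversed and × 1/2 (reverse to put C3H6(g) on the reactant side; scale by 1/2 for the 1/2 C3H6(g)): (-1/2)·(+20.4) = -10.2 kJ
ΔH°rxn = (-496.2) + (-10.2) = -506.4 kJ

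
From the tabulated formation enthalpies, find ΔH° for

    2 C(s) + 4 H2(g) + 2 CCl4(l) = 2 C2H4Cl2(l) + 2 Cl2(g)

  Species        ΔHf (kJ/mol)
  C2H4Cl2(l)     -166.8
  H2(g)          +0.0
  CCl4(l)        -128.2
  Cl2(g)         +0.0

Products: 2·(-166.8) + 2·(+0.0) = -333.6
Reactants: 2·(+0.0) + 4·(+0.0) + 2·(-128.2) = -256.4
ΔH° = (-333.6) − (-256.4) = -77.2 kJ/mol

ΔH° = -77.2 kJ/mol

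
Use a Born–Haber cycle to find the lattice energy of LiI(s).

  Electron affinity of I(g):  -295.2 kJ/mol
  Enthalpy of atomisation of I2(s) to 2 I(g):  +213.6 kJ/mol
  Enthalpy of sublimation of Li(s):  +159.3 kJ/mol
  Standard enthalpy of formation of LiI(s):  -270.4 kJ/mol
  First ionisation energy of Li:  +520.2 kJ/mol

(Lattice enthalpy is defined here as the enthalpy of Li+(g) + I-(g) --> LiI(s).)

U = -761.5 kJ/mol

ΔHf° = 1·ΔHsub + 1·(ΣIE) + 1/2·D(I2) + 1·EA + U
-270.4 = 1·(+159.3) + 1·(+520.2) + 1/2·(+213.6) + 1·(-295.2) + U
U = -270.4 − (+491.1) = -761.5 kJ/mol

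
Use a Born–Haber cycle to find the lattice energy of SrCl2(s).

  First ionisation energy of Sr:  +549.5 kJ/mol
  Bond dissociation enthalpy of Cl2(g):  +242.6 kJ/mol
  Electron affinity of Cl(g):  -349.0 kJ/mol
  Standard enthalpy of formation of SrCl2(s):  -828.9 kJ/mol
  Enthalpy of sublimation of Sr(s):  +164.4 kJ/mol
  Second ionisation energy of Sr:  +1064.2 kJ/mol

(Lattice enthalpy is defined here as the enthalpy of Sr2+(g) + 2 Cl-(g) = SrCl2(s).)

ΔHf° = 1·ΔHsub + 1·(ΣIE) + 1·D(Cl2) + 2·EA + U
-828.9 = 1·(+164.4) + 1·(+1613.7) + 1·(+242.6) + 2·(-349.0) + U
U = -828.9 − (+1322.7) = -2151.6 kJ/mol

U = -2151.6 kJ/mol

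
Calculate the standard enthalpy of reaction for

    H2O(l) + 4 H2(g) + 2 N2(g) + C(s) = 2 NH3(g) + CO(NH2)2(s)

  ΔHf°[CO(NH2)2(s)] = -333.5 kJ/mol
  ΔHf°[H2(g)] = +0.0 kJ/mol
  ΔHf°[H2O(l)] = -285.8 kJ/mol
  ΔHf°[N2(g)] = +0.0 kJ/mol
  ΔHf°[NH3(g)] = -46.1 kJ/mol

ΔH_rxn = -139.9 kJ/mol

Products: 2·(-46.1) + 1·(-333.5) = -425.7
Reactants: 1·(-285.8) + 4·(+0.0) + 2·(+0.0) + 1·(+0.0) = -285.8
ΔH_rxn = (-425.7) − (-285.8) = -139.9 kJ/mol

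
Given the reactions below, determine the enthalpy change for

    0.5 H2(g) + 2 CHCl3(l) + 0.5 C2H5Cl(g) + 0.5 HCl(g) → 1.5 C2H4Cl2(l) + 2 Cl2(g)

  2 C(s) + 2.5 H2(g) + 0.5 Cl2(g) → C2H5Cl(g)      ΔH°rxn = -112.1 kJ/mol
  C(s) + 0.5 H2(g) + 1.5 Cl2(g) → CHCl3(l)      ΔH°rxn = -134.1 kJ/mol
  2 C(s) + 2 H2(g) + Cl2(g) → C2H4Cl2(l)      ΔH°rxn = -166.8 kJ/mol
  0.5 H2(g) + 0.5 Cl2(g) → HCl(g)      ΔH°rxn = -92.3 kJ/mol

ΔH°rxn = 120.2 kJ/mol

equation 1 reversed and × 1/2: (-1/2)·(-112.1) = +56.05 kJ/mol
equation 2 reversed and × 2: (-2)·(-134.1) = +268.2 kJ/mol
equation 3 × 3/2: (3/2)·(-166.8) = -250.2 kJ/mol
equation 4 reversed and × 1/2: (-1/2)·(-92.3) = +46.15 kJ/mol
Since enthalpy is a state function, ΔH°rxn = (-1/2)·(-112.1) + (-2)·(-134.1) + (3/2)·(-166.8) + (-1/2)·(-92.3) = 120.2 kJ/mol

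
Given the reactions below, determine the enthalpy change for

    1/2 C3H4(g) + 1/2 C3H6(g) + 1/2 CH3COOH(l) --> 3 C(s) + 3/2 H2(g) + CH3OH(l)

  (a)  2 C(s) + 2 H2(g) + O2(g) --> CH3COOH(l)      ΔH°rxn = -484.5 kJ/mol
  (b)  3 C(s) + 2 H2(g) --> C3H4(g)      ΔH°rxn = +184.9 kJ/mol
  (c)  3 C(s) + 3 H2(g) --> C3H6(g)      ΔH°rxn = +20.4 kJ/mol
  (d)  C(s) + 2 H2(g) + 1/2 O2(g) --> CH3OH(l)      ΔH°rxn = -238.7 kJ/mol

ΔH°rxn = -99.1 kJ/mol

(a) reversed and × 1/2 (CH3COOH(l) must end up as a reactant; scale by 1/2 for the 1/2 CH3COOH(l)): (-1/2)·(-484.5) = +242.25 kJ/mol
(b) reversed and × 1/2 (C3H4(g) must end up as a reactant; ×1/2 to match 1/2 C3H4(g) in the target): (-1/2)·(+184.9) = -92.45 kJ/mol
(c) reversed and × 1/2 (reverse to put C3H6(g) on the reactant side; ×1/2 to match 1/2 C3H6(g) in the target): (-1/2)·(+20.4) = -10.2 kJ/mol
(d) as written (CH3OH(l) already on the product side): -238.7 kJ/mol
Combining the equations, ΔH°rxn = (+242.25) + (-92.45) + (-10.2) + (-238.7) = -99.1 kJ/mol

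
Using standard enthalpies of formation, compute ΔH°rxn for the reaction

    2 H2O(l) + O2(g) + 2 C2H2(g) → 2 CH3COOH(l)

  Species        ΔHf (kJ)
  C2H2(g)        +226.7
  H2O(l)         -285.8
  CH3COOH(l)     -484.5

ΔH°rxn = -850.8 kJ

Products: 2·(-484.5) = -969.0
Reactants: 2·(-285.8) + 1·(+0.0) + 2·(+226.7) = -118.2
ΔH°rxn = (-969.0) − (-118.2) = -850.8 kJ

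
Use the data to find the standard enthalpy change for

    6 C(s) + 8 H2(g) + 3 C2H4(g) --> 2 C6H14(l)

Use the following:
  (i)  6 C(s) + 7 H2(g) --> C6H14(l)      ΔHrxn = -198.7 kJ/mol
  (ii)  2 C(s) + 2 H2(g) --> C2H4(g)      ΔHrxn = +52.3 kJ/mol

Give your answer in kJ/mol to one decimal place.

ΔHrxn = -554.3 kJ/mol

(i) × 2: (2)·(-198.7) = -397.4 kJ/mol
(ii) reversed and × 3: (-3)·(+52.3) = -156.9 kJ/mol
ΔHrxn = (2)·(-198.7) + (-3)·(+52.3) = -554.3 kJ/mol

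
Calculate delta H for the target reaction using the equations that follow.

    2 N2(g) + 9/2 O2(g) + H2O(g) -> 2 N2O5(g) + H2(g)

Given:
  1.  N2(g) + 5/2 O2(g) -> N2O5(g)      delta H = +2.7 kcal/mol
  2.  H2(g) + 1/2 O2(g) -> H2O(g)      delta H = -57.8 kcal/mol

eq. 1 × 2 (scale by 2 for the 2 N2O5(g)): (2)·(+2.7) = +5.4 kcal/mol
eq. 2 reversed (H2O(g) must end up as a reactant): +57.8 kcal/mol
Summing the manipulated equations, delta H = (2)·(+2.7) + (-1)·(-57.8) = 63.2 kcal/mol

delta H = 63.2 kcal/mol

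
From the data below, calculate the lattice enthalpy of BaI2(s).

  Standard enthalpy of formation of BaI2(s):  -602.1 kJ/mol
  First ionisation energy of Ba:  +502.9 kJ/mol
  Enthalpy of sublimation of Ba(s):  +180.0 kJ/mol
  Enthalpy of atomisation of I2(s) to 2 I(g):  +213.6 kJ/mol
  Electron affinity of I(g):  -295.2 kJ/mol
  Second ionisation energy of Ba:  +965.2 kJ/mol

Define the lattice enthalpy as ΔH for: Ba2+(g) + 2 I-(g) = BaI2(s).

U = -1873.4 kJ/mol

ΔHf° = 1·ΔHsub + 1·(ΣIE) + 1·D(I2) + 2·EA + U
-602.1 = 1·(+180.0) + 1·(+1468.1) + 1·(+213.6) + 2·(-295.2) + U
U = -602.1 − (+1271.3) = -1873.4 kJ/mol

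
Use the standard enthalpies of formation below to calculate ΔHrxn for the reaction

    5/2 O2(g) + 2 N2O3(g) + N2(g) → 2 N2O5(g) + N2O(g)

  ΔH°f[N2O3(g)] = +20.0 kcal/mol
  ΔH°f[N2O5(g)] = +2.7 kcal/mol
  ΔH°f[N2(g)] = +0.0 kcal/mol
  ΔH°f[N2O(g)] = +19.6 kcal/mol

ΔHrxn = -15.0 kcal/mol

ΔH°rxn = Σ nΔHf°(products) − Σ nΔHf°(reactants).
Products: 2·(+2.7) + 1·(+19.6) = +25.0
Reactants: 5/2·(+0.0) + 2·(+20.0) + 1·(+0.0) = +40.0
ΔHrxn = (+25.0) − (+40.0) = -15.0 kcal/mol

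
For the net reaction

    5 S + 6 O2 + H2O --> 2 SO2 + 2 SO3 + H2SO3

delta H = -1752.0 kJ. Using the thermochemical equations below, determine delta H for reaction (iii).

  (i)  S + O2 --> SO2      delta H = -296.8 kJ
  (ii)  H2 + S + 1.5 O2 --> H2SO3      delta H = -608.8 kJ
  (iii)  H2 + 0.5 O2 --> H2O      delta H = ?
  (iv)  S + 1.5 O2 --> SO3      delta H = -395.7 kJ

(i) × 2 (scale by 2 for the 2 SO2): (2)·(-296.8) = -593.6 kJ
(ii) as written (H2SO3 already on the product side): -608.8 kJ
(iii) reversed (H2O must end up as a reactant): contributes −x
(iv) × 2 (×2 to match 2 SO3 in the target): (2)·(-395.7) = -791.4 kJ
-1752.0 = (-593.6) + (-608.8) + (-791.4) − x
x = (-1752.0 − (-1993.8)) / (-1) = -241.8 kJ

delta H = -241.8 kJ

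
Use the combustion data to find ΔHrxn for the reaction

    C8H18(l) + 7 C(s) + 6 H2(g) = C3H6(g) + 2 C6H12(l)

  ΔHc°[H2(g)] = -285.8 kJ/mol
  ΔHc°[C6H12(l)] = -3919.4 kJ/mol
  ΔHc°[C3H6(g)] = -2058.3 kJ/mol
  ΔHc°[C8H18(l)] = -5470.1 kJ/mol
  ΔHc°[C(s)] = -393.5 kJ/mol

ΔHrxn = -42.3 kJ/mol

With combustion enthalpies, reactants minus products:
= [1·(-5470.1) + 7·(-393.5) + 6·(-285.8)] − [1·(-2058.3) + 2·(-3919.4)]
= -42.3 kJ/mol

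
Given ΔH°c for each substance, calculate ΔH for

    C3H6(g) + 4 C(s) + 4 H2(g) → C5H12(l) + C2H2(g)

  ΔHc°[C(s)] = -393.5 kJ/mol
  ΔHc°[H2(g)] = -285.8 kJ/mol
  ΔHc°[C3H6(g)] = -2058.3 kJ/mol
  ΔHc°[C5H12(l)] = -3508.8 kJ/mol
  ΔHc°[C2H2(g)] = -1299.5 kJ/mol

ΔH = 32.8 kJ/mol

Using ΔH = Σ nΔHc°(reactants) − Σ nΔHc°(products):
= [1·(-2058.3) + 4·(-393.5) + 4·(-285.8)] − [1·(-3508.8) + 1·(-1299.5)]
= 32.8 kJ/mol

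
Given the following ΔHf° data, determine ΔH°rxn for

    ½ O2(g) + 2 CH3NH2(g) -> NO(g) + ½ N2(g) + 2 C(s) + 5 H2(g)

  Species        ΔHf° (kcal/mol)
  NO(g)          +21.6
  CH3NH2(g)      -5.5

ΔH°rxn = 32.6 kcal/mol

Products: 1·(+21.6) + 1/2·(+0.0) + 2·(+0.0) + 5·(+0.0) = +21.6
Reactants: 1/2·(+0.0) + 2·(-5.5) = -11.0
ΔH°rxn = (+21.6) − (-11.0) = 32.6 kcal/mol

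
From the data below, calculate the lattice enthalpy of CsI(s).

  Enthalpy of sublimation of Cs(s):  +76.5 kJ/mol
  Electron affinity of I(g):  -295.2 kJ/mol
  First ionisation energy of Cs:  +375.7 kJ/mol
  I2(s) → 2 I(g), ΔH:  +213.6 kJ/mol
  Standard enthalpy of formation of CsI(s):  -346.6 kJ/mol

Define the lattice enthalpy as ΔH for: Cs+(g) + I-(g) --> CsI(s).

ΔHf° = 1·ΔHsub + 1·(ΣIE) + 1/2·D(I2) + 1·EA + U
-346.6 = 1·(+76.5) + 1·(+375.7) + 1/2·(+213.6) + 1·(-295.2) + U
U = -346.6 − (+263.8) = -610.4 kJ/mol

U = -610.4 kJ/mol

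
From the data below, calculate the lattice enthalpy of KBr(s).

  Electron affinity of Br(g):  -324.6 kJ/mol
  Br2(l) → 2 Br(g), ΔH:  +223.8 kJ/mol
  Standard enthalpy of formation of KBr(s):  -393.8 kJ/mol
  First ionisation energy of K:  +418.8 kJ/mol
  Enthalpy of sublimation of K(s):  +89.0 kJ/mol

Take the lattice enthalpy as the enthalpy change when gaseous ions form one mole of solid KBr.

U = -688.9 kJ/mol

ΔHf° = 1·ΔHsub + 1·(ΣIE) + 1/2·D(Br2) + 1·EA + U
-393.8 = 1·(+89.0) + 1·(+418.8) + 1/2·(+223.8) + 1·(-324.6) + U
U = -393.8 − (+295.1) = -688.9 kJ/mol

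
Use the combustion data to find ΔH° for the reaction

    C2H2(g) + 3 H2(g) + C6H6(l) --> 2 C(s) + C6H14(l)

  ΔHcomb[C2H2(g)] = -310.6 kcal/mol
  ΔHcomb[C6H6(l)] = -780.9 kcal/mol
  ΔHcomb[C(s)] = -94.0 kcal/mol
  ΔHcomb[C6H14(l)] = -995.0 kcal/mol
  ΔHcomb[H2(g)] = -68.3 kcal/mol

Using ΔH = Σ nΔHc°(reactants) − Σ nΔHc°(products):
= [1·(-310.6) + 3·(-68.3) + 1·(-780.9)] − [2·(-94.0) + 1·(-995.0)]
= -113.4 kcal/mol

ΔH° = -113.4 kcal/mol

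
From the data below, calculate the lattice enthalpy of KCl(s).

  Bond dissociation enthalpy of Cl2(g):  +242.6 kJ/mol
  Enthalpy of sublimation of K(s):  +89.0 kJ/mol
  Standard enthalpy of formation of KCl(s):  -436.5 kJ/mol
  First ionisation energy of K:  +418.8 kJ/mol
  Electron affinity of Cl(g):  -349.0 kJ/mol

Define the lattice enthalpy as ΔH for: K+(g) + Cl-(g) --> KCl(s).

U = -716.6 kJ/mol

ΔHf° = 1·ΔHsub + 1·(ΣIE) + 1/2·D(Cl2) + 1·EA + U
-436.5 = 1·(+89.0) + 1·(+418.8) + 1/2·(+242.6) + 1·(-349.0) + U
U = -436.5 − (+280.1) = -716.6 kJ/mol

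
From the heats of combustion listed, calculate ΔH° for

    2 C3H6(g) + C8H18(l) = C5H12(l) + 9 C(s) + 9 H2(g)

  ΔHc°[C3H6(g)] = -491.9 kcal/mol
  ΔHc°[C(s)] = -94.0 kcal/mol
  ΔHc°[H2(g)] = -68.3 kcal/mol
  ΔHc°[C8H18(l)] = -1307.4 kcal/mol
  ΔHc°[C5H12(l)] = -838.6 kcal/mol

With combustion enthalpies, reactants minus products:
= [2·(-491.9) + 1·(-1307.4)] − [1·(-838.6) + 9·(-94.0) + 9·(-68.3)]
= 8.1 kcal/mol

ΔH° = 8.1 kcal/mol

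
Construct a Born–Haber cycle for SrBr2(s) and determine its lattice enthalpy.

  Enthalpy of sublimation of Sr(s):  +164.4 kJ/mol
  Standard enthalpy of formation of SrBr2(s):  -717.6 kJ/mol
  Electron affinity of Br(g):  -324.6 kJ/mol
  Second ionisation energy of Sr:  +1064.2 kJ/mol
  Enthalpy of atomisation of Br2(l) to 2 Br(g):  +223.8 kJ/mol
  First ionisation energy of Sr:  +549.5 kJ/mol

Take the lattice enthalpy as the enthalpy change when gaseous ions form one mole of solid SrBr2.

U = -2070.3 kJ/mol

ΔHf° = 1·ΔHsub + 1·(ΣIE) + 1·D(Br2) + 2·EA + U
-717.6 = 1·(+164.4) + 1·(+1613.7) + 1·(+223.8) + 2·(-324.6) + U
U = -717.6 − (+1352.7) = -2070.3 kJ/mol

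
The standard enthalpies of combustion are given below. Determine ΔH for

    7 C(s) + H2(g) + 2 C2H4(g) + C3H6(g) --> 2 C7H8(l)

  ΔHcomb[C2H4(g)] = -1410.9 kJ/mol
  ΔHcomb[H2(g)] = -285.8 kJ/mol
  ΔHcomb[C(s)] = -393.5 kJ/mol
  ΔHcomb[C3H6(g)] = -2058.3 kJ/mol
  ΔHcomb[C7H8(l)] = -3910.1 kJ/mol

With combustion enthalpies, reactants minus products:
= [7·(-393.5) + 1·(-285.8) + 2·(-1410.9) + 1·(-2058.3)] − [2·(-3910.1)]
= -100.2 kJ/mol

ΔH = -100.2 kJ/mol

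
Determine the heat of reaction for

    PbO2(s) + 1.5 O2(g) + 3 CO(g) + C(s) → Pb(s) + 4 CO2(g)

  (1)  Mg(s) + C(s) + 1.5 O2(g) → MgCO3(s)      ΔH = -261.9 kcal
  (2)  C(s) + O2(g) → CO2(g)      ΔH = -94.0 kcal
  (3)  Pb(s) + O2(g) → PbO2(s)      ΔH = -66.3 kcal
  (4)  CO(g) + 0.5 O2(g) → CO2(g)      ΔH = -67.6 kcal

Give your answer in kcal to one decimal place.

(1): not needed.
(2) as written: -94.0 kcal
(3) reversed: +66.3 kcal
(4) × 3: (3)·(-67.6) = -202.8 kcal
Combining the equations, ΔH = (1)·(-94.0) + (-1)·(-66.3) + (3)·(-67.6) = -230.5 kcal

ΔH = -230.5 kcal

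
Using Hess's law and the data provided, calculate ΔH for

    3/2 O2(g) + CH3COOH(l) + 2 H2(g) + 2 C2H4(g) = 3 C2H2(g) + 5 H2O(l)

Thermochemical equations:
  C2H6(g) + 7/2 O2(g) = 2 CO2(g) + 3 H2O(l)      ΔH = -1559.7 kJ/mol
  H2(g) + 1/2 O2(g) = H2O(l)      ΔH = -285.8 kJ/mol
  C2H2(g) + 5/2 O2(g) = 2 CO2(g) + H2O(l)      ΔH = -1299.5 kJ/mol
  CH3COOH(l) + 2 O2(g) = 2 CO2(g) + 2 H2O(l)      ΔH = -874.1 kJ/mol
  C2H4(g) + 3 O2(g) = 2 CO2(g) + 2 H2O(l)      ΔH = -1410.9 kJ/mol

equation 1: not needed (C2H6(g) appears nowhere else).
equation 2 × 2 (×2 to match 2 H2(g) in the target): (2)·(-285.8) = -571.6 kJ/mol
equation 3 reversed and × 3 (reverse to put C2H2(g) on the product side; scale by 3 for the 3 C2H2(g)): (-3)·(-1299.5) = +3898.5 kJ/mol
equation 4 as written (CH3COOH(l) already on the reactant side): -874.1 kJ/mol
equation 5 × 2 (×2 to match 2 C2H4(g) in the target): (2)·(-1410.9) = -2821.8 kJ/mol
ΔH = (-571.6) + (+3898.5) + (-874.1) + (-2821.8) = -369.0 kJ/mol

ΔH = -369.0 kJ/mol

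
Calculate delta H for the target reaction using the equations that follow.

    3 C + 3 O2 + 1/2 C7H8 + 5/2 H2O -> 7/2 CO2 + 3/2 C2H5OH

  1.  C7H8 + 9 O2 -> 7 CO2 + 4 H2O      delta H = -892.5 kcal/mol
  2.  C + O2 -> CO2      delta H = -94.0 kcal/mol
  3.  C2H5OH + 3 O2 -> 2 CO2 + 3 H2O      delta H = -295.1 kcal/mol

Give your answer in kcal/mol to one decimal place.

delta H = -285.6 kcal/mol

eq. 1 × 1/2: (1/2)·(-892.5) = -446.25 kcal/mol
eq. 2 × 3: (3)·(-94.0) = -282.0 kcal/mol
eq. 3 reversed and × 3/2: (-3/2)·(-295.1) = +442.65 kcal/mol
delta H = (1/2)·(-892.5) + (3)·(-94.0) + (-3/2)·(-295.1) = -285.6 kcal/mol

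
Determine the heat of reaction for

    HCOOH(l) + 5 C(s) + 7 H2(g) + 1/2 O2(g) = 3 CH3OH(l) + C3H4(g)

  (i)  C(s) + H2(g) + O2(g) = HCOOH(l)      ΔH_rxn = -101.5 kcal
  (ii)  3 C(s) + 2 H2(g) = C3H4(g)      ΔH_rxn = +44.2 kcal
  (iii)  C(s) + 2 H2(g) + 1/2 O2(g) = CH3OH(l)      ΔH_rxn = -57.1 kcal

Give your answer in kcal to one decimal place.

(i) reversed (reverse to put HCOOH(l) on the reactant side): +101.5 kcal
(ii) as written (C3H4(g) already on the product side): +44.2 kcal
(iii) × 3 (scale by 3 for the 3 CH3OH(l)): (3)·(-57.1) = -171.3 kcal
Since enthalpy is a state function, ΔH_rxn = (+101.5) + (+44.2) + (-171.3) = -25.6 kcal

ΔH_rxn = -25.6 kcal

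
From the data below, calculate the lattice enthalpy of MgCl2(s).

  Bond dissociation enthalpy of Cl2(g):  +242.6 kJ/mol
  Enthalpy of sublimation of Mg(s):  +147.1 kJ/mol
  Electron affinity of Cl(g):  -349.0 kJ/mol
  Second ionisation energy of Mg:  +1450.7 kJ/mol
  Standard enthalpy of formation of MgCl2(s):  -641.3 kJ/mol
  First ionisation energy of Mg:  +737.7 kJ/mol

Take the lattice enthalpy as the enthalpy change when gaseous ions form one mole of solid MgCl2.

U = -2521.4 kJ/mol

ΔHf° = 1·ΔHsub + 1·(ΣIE) + 1·D(Cl2) + 2·EA + U
-641.3 = 1·(+147.1) + 1·(+2188.4) + 1·(+242.6) + 2·(-349.0) + U
U = -641.3 − (+1880.1) = -2521.4 kJ/mol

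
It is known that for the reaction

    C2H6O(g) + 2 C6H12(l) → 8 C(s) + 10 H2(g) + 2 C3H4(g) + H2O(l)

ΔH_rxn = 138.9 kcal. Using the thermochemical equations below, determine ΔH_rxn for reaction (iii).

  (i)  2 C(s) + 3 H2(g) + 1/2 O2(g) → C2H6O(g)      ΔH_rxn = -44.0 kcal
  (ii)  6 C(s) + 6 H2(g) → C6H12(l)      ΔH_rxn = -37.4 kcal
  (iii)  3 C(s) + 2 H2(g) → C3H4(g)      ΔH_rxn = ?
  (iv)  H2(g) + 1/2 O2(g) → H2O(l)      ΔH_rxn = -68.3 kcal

(i) reversed (C2H6O(g) must end up as a reactant): +44.0 kcal
(ii) reversed and × 2 (C6H12(l) must end up as a reactant; scale by 2 for the 2 C6H12(l)): (-2)·(-37.4) = +74.8 kcal
(iii) × 2 (scale by 2 for the 2 C3H4(g)): contributes 2·x
(iv) as written (H2O(l) already on the product side): -68.3 kcal
+138.9 = (+44.0) + (+74.8) + (-68.3) + 2·x
x = (+138.9 − (+50.5)) / (2) = 44.2 kcal

ΔH_rxn = 44.2 kcal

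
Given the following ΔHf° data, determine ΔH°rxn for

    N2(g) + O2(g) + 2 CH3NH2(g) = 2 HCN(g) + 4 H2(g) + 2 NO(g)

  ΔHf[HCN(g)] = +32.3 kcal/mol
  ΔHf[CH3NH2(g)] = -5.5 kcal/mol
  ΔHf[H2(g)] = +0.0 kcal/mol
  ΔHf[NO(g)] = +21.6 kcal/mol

ΔH°rxn = 118.8 kcal/mol

ΔH°rxn = Σ nΔHf°(products) − Σ nΔHf°(reactants).
Products: 2·(+32.3) + 4·(+0.0) + 2·(+21.6) = +107.8
Reactants: 1·(+0.0) + 1·(+0.0) + 2·(-5.5) = -11.0
ΔH°rxn = (+107.8) − (-11.0) = 118.8 kcal/mol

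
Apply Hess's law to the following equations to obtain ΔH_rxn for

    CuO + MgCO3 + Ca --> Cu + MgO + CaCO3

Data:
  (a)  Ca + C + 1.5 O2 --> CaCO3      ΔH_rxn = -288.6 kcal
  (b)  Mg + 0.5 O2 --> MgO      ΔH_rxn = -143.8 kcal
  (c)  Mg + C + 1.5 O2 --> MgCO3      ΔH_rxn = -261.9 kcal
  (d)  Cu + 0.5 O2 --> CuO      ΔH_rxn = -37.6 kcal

ΔH_rxn = -132.9 kcal

(a) as written (CaCO3 already on the product side): -288.6 kcal
(b) as written (MgO already on the product side): -143.8 kcal
(c) reversed (MgCO3 must end up as a reactant): +261.9 kcal
(d) reversed (reverse to put CuO on the reactant side): +37.6 kcal
ΔH_rxn = (1)·(-288.6) + (1)·(-143.8) + (-1)·(-261.9) + (-1)·(-37.6) = -132.9 kcal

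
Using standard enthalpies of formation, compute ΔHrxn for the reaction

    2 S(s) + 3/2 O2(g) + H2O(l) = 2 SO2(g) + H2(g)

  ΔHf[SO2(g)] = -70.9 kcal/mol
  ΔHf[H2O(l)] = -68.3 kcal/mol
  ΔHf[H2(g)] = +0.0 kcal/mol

ΔHrxn = -73.5 kcal/mol

Products: 2·(-70.9) + 1·(+0.0) = -141.8
Reactants: 2·(+0.0) + 3/2·(+0.0) + 1·(-68.3) = -68.3
ΔHrxn = (-141.8) − (-68.3) = -73.5 kcal/mol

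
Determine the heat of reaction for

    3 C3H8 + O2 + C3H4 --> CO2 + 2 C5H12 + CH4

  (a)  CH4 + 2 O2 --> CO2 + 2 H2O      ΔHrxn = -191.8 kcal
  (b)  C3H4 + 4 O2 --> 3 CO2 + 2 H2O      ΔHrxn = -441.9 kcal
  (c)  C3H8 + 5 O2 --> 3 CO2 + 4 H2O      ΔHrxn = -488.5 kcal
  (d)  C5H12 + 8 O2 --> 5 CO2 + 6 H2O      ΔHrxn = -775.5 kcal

ΔHrxn = -164.6 kcal

(a) reversed: +191.8 kcal
(b) as written: -441.9 kcal
(c) × 3: (3)·(-488.5) = -1465.5 kcal
(d) reversed and × 2: (-2)·(-775.5) = +1551.0 kcal
ΔHrxn = (-1)·(-191.8) + (1)·(-441.9) + (3)·(-488.5) + (-2)·(-775.5) = -164.6 kcal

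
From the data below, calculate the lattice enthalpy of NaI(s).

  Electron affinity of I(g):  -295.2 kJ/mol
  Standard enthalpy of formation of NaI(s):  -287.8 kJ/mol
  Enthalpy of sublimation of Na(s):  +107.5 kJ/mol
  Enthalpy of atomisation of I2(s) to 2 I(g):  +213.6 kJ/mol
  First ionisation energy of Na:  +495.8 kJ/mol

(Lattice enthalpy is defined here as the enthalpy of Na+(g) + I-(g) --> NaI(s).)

ΔHf° = 1·ΔHsub + 1·(ΣIE) + 1/2·D(I2) + 1·EA + U
-287.8 = 1·(+107.5) + 1·(+495.8) + 1/2·(+213.6) + 1·(-295.2) + U
U = -287.8 − (+414.9) = -702.7 kJ/mol

U = -702.7 kJ/mol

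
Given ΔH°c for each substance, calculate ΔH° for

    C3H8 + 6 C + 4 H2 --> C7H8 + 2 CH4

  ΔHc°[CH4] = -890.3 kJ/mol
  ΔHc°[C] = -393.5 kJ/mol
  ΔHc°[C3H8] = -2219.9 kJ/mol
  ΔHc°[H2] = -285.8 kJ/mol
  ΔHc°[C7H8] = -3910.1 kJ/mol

Using ΔH = Σ nΔHc°(reactants) − Σ nΔHc°(products):
= [1·(-2219.9) + 6·(-393.5) + 4·(-285.8)] − [1·(-3910.1) + 2·(-890.3)]
= -33.4 kJ/mol

ΔH° = -33.4 kJ/mol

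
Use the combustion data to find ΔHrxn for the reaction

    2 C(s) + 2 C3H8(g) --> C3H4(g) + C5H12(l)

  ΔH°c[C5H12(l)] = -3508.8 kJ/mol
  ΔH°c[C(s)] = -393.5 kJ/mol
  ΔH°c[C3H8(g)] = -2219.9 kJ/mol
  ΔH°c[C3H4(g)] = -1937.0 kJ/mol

With combustion enthalpies, reactants minus products:
= [2·(-393.5) + 2·(-2219.9)] − [1·(-1937.0) + 1·(-3508.8)]
= 219.0 kJ/mol

ΔHrxn = 219.0 kJ/mol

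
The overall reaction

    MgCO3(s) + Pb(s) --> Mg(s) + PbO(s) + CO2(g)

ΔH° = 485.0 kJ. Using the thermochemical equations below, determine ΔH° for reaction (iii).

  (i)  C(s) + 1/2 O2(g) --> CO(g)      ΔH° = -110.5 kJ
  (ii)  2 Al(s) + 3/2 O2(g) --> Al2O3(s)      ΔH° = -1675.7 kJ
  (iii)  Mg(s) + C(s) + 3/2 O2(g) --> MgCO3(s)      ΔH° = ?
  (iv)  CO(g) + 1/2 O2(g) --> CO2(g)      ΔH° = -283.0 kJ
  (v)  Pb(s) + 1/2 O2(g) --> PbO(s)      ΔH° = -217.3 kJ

(i) as written: -110.5 kJ
(ii): not needed.
(iii) reversed: contributes −x
(iv) as written: -283.0 kJ
(v) as written: -217.3 kJ
+485.0 = (-110.5) + (-283.0) + (-217.3) − x
x = (+485.0 − (-610.8)) / (-1) = -1095.8 kJ

ΔH° = -1095.8 kJ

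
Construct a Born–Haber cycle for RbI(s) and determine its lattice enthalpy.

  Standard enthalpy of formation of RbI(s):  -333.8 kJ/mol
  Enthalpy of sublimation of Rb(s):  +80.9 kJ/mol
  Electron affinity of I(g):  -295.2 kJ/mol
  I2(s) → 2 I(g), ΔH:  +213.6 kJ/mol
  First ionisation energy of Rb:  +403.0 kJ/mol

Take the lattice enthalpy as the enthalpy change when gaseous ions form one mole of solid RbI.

U = -629.3 kJ/mol

ΔHf° = 1·ΔHsub + 1·(ΣIE) + 1/2·D(I2) + 1·EA + U
-333.8 = 1·(+80.9) + 1·(+403.0) + 1/2·(+213.6) + 1·(-295.2) + U
U = -333.8 − (+295.5) = -629.3 kJ/mol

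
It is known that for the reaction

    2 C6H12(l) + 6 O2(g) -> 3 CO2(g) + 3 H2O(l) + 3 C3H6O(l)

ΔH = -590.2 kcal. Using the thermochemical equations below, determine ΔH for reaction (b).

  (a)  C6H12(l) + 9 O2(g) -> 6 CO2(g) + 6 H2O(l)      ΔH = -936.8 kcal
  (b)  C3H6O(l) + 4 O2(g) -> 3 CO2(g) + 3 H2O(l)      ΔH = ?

(a) × 2 (×2 to match 2 C6H12(l) in the target): (2)·(-936.8) = -1873.6 kcal
(b) reversed and × 3 (C3H6O(l) must end up as a product; scale by 3 for the 3 C3H6O(l)): contributes −3·x
-590.2 = (-1873.6) − 3·x
x = (-590.2 − (-1873.6)) / (-3) = -427.8 kcal

ΔH = -427.8 kcal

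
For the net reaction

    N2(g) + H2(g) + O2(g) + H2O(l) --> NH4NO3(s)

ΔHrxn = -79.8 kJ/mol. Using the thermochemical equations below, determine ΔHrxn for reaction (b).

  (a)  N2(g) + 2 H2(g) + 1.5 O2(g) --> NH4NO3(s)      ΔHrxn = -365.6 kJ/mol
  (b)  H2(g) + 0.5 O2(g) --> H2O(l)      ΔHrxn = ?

ΔHrxn = -285.8 kJ/mol

(a) as written (NH4NO3(s) already on the product side): -365.6 kJ/mol
(b) reversed (reverse to put H2O(l) on the reactant side): contributes −x
-79.8 = (-365.6) − x
x = (-79.8 − (-365.6)) / (-1) = -285.8 kJ/mol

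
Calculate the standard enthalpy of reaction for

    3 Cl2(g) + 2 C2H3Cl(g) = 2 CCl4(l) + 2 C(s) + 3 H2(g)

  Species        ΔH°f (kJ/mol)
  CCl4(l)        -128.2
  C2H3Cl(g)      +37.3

ΔH_rxn = -331.0 kJ/mol

Products: 2·(-128.2) + 2·(+0.0) + 3·(+0.0) = -256.4
Reactants: 3·(+0.0) + 2·(+37.3) = +74.6
ΔH_rxn = (-256.4) − (+74.6) = -331.0 kJ/mol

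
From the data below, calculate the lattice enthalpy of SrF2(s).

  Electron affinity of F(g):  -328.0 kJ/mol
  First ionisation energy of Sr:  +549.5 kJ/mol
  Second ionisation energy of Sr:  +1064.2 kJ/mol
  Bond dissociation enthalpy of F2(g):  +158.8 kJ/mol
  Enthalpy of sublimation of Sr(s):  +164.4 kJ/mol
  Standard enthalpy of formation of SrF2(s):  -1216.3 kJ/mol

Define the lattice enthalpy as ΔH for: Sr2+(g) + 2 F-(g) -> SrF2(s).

ΔHf° = 1·ΔHsub + 1·(ΣIE) + 1·D(F2) + 2·EA + U
-1216.3 = 1·(+164.4) + 1·(+1613.7) + 1·(+158.8) + 2·(-328.0) + U
U = -1216.3 − (+1280.9) = -2497.2 kJ/mol

U = -2497.2 kJ/mol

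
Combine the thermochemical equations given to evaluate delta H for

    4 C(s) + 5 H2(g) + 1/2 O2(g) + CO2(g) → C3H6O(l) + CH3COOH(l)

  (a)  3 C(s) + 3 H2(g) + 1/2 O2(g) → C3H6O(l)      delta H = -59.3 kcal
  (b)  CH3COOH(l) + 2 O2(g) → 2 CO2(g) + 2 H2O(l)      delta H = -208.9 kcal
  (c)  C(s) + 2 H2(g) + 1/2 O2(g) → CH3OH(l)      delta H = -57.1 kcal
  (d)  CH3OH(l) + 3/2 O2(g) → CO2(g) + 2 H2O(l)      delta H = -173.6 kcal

(a) as written: -59.3 kcal
(b) reversed: +208.9 kcal
(c) as written: -57.1 kcal
(d) as written: -173.6 kcal
Combining the equations, delta H = (-59.3) + (+208.9) + (-57.1) + (-173.6) = -81.1 kcal

delta H = -81.1 kcal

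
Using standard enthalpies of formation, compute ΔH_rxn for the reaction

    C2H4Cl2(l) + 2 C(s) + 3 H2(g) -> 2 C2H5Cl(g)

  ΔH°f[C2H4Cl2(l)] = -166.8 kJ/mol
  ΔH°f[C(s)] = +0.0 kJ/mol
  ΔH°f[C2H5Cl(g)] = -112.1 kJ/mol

Products: 2·(-112.1) = -224.2
Reactants: 1·(-166.8) + 2·(+0.0) + 3·(+0.0) = -166.8
ΔH_rxn = (-224.2) − (-166.8) = -57.4 kJ/mol

ΔH_rxn = -57.4 kJ/mol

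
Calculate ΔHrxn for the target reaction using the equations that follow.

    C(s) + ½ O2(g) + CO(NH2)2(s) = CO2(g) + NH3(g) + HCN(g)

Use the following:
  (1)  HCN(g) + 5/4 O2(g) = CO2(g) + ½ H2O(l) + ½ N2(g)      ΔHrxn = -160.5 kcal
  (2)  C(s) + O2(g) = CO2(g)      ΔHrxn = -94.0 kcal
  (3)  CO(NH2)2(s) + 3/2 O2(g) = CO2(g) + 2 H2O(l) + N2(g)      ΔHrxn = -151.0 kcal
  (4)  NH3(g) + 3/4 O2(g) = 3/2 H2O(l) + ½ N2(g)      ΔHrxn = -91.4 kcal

(1) reversed: +160.5 kcal
(2) as written: -94.0 kcal
(3) as written: -151.0 kcal
(4) reversed: +91.4 kcal
ΔHrxn = (+160.5) + (-94.0) + (-151.0) + (+91.4) = 6.9 kcal

ΔHrxn = 6.9 kcal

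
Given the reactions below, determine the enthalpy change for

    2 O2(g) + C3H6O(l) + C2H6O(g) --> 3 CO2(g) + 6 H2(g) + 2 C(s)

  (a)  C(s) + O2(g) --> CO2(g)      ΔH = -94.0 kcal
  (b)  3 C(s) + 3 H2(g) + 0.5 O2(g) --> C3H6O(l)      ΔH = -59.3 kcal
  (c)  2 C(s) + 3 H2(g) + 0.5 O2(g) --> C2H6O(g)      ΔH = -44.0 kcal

ΔH = -178.7 kcal

(a) × 3 (scale by 3 for the 3 CO2(g)): (3)·(-94.0) = -282.0 kcal
(b) reversed (reverse to put C3H6O(l) on the reactant side): +59.3 kcal
(c) reversed (reverse to put C2H6O(g) on the reactant side): +44.0 kcal
Summing the manipulated equations, ΔH = (3)·(-94.0) + (-1)·(-59.3) + (-1)·(-44.0) = -178.7 kcal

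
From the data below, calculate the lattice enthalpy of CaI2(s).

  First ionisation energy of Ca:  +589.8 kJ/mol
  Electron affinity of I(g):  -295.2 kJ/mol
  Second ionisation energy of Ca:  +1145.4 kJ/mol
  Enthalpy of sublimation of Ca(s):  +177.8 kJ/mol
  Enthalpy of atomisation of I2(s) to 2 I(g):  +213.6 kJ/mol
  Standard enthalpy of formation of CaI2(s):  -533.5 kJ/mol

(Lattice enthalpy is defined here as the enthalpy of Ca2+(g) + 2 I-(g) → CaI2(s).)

U = -2069.7 kJ/mol

ΔHf° = 1·ΔHsub + 1·(ΣIE) + 1·D(I2) + 2·EA + U
-533.5 = 1·(+177.8) + 1·(+1735.2) + 1·(+213.6) + 2·(-295.2) + U
U = -533.5 − (+1536.2) = -2069.7 kJ/mol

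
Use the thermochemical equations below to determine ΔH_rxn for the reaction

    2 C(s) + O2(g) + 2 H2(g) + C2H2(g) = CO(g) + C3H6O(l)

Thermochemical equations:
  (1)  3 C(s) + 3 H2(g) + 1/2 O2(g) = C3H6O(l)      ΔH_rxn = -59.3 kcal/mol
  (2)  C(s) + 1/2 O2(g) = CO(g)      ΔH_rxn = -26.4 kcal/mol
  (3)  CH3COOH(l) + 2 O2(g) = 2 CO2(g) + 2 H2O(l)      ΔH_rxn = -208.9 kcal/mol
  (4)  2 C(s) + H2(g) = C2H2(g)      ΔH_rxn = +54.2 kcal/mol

ΔH_rxn = -139.9 kcal/mol

(1) as written: -59.3 kcal/mol
(2) as written: -26.4 kcal/mol
(3): not needed.
(4) reversed: -54.2 kcal/mol
Combining the equations, ΔH_rxn = (1)·(-59.3) + (1)·(-26.4) + (-1)·(+54.2) = -139.9 kcal/mol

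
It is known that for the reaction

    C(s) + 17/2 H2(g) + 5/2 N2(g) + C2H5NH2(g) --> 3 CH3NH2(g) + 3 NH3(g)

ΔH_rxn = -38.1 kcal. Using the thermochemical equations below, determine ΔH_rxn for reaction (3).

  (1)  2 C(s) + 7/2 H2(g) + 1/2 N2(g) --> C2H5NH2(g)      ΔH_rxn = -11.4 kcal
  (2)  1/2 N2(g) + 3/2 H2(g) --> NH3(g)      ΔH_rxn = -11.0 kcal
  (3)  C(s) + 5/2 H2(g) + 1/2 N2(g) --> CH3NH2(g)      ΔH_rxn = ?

ΔH_rxn = -5.5 kcal

(1) reversed (reverse to put C2H5NH2(g) on the reactant side): +11.4 kcal
(2) × 3 (×3 to match 3 NH3(g) in the target): (3)·(-11.0) = -33.0 kcal
(3) × 3 (scale by 3 for the 3 CH3NH2(g)): contributes 3·x
-38.1 = (+11.4) + (-33.0) + 3·x
x = (-38.1 − (-21.6)) / (3) = -5.5 kcal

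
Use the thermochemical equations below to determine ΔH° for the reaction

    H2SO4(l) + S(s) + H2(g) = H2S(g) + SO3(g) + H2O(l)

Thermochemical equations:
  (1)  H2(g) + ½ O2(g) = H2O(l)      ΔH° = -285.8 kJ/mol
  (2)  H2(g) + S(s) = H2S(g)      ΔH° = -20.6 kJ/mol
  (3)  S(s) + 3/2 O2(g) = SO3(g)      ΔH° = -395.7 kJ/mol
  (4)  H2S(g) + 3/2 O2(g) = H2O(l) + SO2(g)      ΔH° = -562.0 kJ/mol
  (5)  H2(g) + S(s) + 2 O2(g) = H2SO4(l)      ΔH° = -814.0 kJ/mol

ΔH° = 111.9 kJ/mol

(1) as written: -285.8 kJ/mol
(2) as written: -20.6 kJ/mol
(3) as written: -395.7 kJ/mol
(4): not needed.
(5) reversed: +814.0 kJ/mol
Since enthalpy is a state function, ΔH° = (-285.8) + (-20.6) + (-395.7) + (+814.0) = 111.9 kJ/mol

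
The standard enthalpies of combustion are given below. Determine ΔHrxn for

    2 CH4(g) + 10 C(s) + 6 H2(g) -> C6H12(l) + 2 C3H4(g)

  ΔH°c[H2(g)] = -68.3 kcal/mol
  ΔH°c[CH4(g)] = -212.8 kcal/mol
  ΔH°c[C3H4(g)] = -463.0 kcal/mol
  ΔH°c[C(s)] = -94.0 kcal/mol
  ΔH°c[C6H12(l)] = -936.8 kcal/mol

With combustion enthalpies, reactants minus products:
= [2·(-212.8) + 10·(-94.0) + 6·(-68.3)] − [1·(-936.8) + 2·(-463.0)]
= 87.4 kcal/mol

ΔHrxn = 87.4 kcal/mol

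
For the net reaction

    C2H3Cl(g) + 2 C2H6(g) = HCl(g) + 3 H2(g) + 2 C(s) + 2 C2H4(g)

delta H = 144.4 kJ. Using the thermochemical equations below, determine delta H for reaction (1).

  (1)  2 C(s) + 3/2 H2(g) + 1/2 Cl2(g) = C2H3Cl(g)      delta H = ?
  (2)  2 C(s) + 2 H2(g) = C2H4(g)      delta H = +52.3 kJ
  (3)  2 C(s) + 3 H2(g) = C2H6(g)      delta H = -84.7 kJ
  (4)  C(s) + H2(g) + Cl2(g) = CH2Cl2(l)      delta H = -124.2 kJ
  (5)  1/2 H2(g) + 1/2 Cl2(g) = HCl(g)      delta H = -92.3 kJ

(1) reversed: contributes −x
(2) × 2: (2)·(+52.3) = +104.6 kJ
(3) reversed and × 2: (-2)·(-84.7) = +169.4 kJ
(4): not needed.
(5) as written: -92.3 kJ
+144.4 = (+104.6) + (+169.4) + (-92.3) − x
x = (+144.4 − (+181.7)) / (-1) = 37.3 kJ

delta H = 37.3 kJ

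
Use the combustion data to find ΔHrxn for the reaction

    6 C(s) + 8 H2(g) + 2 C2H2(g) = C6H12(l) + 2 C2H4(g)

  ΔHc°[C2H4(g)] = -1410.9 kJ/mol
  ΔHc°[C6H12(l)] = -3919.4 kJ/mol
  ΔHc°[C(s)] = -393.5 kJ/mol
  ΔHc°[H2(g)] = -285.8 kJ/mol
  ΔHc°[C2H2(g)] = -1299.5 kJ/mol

ΔHrxn = -505.2 kJ/mol

With combustion enthalpies, reactants minus products:
= [6·(-393.5) + 8·(-285.8) + 2·(-1299.5)] − [1·(-3919.4) + 2·(-1410.9)]
= -505.2 kJ/mol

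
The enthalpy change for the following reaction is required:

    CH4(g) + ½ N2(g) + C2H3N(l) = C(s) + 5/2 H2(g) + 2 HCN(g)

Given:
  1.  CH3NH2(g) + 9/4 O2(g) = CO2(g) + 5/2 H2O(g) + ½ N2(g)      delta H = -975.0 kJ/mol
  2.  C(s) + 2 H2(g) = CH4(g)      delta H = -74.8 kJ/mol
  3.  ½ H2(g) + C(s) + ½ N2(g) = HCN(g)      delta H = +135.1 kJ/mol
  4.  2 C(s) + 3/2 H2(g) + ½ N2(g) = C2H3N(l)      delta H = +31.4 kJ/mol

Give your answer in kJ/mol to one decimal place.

eq. 1: not needed.
eq. 2 reversed: +74.8 kJ/mol
eq. 3 × 2: (2)·(+135.1) = +270.2 kJ/mol
eq. 4 reversed: -31.4 kJ/mol
delta H = (+74.8) + (+270.2) + (-31.4) = 313.6 kJ/mol

delta H = 313.6 kJ/mol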